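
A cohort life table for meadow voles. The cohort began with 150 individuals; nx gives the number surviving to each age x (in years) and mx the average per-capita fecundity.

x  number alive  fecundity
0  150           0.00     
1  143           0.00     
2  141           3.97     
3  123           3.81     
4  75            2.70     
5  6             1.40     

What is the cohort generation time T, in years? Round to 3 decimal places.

2.725

lx = nx/n0 = nx/150: 1, 0.95333…, 0.94, 0.82, 0.5, 0.04
lx·mx: 0, 0, 3.7318, 3.1242, 1.35, 0.056 → R0 = 8.262…
x·lx·mx: 0, 0, 7.4636, 9.3726, 5.4, 0.28 → Σ = 22.5162…
T = 22.5162… / 8.262… = 2.725272… → 2.725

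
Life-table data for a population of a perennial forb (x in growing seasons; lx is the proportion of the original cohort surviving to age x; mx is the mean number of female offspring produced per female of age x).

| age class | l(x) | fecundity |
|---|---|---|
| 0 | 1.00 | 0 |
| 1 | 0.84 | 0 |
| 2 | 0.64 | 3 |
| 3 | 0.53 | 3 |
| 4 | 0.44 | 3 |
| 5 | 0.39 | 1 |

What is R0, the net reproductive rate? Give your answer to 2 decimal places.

5.22

lx·mx by age: 0, 0, 1.92, 1.59, 1.32, 0.39
R0 = Σ lx·mx = 5.22 → 5.22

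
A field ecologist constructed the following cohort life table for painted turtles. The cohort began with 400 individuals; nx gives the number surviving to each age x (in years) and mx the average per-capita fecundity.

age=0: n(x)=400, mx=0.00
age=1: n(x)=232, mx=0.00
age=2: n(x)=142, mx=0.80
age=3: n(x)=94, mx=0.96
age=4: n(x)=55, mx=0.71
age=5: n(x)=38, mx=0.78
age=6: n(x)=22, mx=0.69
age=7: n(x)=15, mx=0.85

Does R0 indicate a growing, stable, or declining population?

lx = nx/n0 = nx/400: 1, 0.58, 0.355, 0.235, 0.1375, 0.095, 0.055, 0.0375
R0 = Σ lx·mx = 0 + 0 + 0.284 + 0.2256 + 0.097625 + 0.0741 + 0.03795 + 0.031875 = 0.75115
R0 < 1, so the population is declining.

declining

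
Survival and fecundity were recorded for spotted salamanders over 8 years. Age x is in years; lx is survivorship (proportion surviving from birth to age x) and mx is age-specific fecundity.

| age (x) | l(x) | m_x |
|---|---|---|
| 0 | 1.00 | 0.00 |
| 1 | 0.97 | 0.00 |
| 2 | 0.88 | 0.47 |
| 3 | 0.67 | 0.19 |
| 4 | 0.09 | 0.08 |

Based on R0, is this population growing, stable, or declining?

declining

R0 = Σ lx·mx = 0 + 0 + 0.4136 + 0.1273 + 0.0072 = 0.5481
R0 < 1, so the population is declining.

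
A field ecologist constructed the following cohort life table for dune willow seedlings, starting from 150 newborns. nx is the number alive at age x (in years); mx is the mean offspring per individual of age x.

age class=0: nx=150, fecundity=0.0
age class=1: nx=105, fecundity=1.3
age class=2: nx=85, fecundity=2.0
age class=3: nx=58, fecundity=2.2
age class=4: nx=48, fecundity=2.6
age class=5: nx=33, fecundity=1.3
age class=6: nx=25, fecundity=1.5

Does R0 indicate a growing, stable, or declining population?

growing

lx = nx/n0 = nx/150: 1, 0.7, 0.56667…, 0.38667…, 0.32, 0.22, 0.16667…
R0 = Σ lx·mx = 0 + 0.91 + 1.133333… + 0.850667… + 0.832 + 0.286 + 0.25… = 4.262…
R0 > 1, so the population is growing.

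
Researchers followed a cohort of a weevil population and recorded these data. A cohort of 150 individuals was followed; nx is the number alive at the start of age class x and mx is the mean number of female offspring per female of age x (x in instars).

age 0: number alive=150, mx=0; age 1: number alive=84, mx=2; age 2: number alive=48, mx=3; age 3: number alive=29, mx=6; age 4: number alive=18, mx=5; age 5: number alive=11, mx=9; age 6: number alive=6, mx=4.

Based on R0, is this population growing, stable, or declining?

lx = nx/n0 = nx/150: 1, 0.56, 0.32, 0.19333…, 0.12, 0.07333…, 0.04
R0 = Σ lx·mx = 0 + 1.12 + 0.96 + 1.16… + 0.6 + 0.66… + 0.16 = 4.66…
R0 > 1, so the population is growing.

growing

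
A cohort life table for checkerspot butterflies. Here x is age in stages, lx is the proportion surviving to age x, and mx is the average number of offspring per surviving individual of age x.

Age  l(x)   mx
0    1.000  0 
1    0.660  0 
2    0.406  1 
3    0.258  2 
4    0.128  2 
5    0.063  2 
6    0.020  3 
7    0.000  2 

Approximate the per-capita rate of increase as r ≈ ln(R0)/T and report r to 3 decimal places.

0.097

R0 = Σ lx·mx = 0 + 0 + 0.406 + 0.516 + 0.256 + 0.126 + 0.06 + 0 = 1.364
Σ x·lx·mx = 4.374; T = 4.374/1.364 = 3.20674…
r ≈ ln(R0)/T = ln(1.364)/3.20674… = 0.0968… → 0.097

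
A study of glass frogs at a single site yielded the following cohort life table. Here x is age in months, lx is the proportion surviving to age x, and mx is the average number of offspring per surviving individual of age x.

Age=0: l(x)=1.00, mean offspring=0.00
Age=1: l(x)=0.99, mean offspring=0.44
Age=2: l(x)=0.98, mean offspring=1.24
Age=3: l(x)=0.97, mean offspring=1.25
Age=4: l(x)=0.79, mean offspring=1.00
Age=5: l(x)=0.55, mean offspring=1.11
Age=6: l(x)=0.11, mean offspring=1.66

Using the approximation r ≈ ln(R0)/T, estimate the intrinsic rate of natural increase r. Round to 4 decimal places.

0.4804

R0 = Σ lx·mx = 0 + 0.4356 + 1.2152 + 1.2125 + 0.79 + 0.6105 + 0.1826 = 4.4464
Σ x·lx·mx = 13.8116; T = 13.8116/4.4464 = 3.10624…
r ≈ ln(R0)/T = ln(4.4464)/3.10624… = 0.480353… → 0.4804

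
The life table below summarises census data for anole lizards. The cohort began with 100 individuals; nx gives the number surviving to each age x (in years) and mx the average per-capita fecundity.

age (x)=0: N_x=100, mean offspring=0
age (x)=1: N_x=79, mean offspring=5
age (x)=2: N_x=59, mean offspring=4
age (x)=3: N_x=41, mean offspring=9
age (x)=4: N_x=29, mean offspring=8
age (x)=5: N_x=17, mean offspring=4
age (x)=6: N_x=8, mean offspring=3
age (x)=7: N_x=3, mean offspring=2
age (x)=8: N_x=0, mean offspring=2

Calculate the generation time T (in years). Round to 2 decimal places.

2.58

lx = nx/n0 = nx/100: 1, 0.79, 0.59, 0.41, 0.29, 0.17, 0.08, 0.03, 0
lx·mx: 0, 3.95, 2.36, 3.69, 2.32, 0.68, 0.24, 0.06, 0 → R0 = 13.3
x·lx·mx: 0, 3.95, 4.72, 11.07, 9.28, 3.4, 1.44, 0.42, 0 → Σ = 34.28
T = 34.28 / 13.3 = 2.577444… → 2.58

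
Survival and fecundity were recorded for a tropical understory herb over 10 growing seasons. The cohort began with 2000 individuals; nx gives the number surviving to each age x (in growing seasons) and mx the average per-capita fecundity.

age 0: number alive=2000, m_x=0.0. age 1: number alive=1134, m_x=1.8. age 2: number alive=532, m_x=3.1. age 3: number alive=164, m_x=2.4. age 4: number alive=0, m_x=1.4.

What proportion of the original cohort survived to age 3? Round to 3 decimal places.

l_3 = n_3/n_0 = 164/2000 = 0.082 → 0.082

0.082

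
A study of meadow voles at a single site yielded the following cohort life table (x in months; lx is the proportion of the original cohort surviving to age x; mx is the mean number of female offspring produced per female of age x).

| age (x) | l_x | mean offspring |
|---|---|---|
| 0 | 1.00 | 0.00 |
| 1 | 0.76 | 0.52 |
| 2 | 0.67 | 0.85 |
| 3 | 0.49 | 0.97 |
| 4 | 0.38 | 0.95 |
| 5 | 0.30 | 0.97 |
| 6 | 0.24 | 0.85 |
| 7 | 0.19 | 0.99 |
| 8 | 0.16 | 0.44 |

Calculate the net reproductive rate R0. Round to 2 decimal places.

lx·mx by age: 0, 0.3952, 0.5695, 0.4753, 0.361, 0.291, 0.204, 0.1881, 0.0704
R0 = Σ lx·mx = 2.5545 → 2.55

2.55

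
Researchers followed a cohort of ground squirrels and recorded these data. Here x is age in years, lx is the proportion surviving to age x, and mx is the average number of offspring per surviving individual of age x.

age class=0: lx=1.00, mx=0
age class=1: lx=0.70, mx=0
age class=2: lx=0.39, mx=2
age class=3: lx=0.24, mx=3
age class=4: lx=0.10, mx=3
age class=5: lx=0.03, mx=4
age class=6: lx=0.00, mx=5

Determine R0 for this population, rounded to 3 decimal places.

1.920

lx·mx by age: 0, 0, 0.78, 0.72, 0.3, 0.12, 0
R0 = Σ lx·mx = 1.92 → 1.920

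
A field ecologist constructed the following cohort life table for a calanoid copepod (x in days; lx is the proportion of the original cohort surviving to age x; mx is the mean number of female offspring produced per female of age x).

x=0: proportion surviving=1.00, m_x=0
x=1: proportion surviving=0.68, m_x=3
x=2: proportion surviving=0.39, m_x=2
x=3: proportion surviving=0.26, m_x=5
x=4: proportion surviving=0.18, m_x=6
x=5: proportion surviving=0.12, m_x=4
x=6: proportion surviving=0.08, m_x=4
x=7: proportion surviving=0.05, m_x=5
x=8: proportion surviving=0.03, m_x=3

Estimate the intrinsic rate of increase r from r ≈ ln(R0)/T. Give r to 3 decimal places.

0.629

R0 = Σ lx·mx = 0 + 2.04 + 0.78 + 1.3 + 1.08 + 0.48 + 0.32 + 0.25 + 0.09 = 6.34
Σ x·lx·mx = 18.61; T = 18.61/6.34 = 2.93533…
r ≈ ln(R0)/T = ln(6.34)/2.93533… = 0.62919… → 0.629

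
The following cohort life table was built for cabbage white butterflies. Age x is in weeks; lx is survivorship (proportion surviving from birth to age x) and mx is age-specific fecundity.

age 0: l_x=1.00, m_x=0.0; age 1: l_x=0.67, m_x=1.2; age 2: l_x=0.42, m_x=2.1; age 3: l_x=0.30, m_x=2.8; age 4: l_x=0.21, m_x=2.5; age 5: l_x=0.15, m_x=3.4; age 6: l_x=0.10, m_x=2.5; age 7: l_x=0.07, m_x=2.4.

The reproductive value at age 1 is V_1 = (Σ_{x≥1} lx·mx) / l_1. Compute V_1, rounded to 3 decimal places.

5.939

lx·mx for x ≥ 1: 0.804, 0.882, 0.84, 0.525, 0.51, 0.25, 0.168 → sum = 3.979
V_1 = 3.979 / l_1 = 3.979 / 0.67 = 5.938806… → 5.939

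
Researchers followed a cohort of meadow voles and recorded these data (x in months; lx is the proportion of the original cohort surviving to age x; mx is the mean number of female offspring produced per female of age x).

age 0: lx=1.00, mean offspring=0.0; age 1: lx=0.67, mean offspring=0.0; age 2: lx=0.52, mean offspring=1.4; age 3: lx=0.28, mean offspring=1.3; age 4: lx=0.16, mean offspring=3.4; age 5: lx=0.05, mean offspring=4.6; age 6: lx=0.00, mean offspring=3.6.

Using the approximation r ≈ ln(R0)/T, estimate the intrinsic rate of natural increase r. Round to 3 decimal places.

R0 = Σ lx·mx = 0 + 0 + 0.728 + 0.364 + 0.544 + 0.23 + 0 = 1.866
Σ x·lx·mx = 5.874; T = 5.874/1.866 = 3.14791…
r ≈ ln(R0)/T = ln(1.866)/3.14791… = 0.19816… → 0.198

0.198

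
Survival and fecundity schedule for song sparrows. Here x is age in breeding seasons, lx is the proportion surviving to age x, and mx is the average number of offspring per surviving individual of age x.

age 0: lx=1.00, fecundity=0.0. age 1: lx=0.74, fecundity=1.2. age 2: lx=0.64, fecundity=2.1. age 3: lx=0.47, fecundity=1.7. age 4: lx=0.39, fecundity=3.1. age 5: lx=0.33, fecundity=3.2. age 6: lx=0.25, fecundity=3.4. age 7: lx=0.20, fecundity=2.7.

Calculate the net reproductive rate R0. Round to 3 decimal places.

6.686

lx·mx by age: 0, 0.888, 1.344, 0.799, 1.209, 1.056, 0.85, 0.54
R0 = Σ lx·mx = 6.686 → 6.686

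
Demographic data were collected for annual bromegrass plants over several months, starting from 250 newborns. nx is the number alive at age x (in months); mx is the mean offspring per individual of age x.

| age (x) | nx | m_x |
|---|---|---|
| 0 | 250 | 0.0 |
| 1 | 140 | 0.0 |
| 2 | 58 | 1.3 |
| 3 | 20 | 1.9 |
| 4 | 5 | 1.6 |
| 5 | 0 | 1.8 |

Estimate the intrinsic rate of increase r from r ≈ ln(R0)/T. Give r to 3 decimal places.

-0.295

lx = nx/n0 = nx/250: 1, 0.56, 0.232, 0.08, 0.02, 0
R0 = Σ lx·mx = 0 + 0 + 0.3016 + 0.152 + 0.032 + 0 = 0.4856
Σ x·lx·mx = 1.1872; T = 1.1872/0.4856 = 2.44481…
r ≈ ln(R0)/T = ln(0.4856)/2.44481… = -0.29547… → -0.295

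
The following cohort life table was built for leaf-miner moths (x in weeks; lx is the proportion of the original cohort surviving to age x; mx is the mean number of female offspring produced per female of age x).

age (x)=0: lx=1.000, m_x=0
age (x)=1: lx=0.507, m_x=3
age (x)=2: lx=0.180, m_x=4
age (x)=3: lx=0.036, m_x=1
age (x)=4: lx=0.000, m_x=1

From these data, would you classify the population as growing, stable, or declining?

R0 = Σ lx·mx = 0 + 1.521 + 0.72 + 0.036 + 0 = 2.277
R0 > 1, so the population is growing.

growing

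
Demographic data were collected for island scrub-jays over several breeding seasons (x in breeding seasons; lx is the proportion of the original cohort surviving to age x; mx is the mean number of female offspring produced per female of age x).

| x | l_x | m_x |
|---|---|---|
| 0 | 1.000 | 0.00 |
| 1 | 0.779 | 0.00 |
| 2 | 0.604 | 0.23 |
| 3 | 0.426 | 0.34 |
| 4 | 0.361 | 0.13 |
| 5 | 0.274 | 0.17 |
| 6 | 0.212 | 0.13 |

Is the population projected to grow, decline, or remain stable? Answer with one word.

R0 = Σ lx·mx = 0 + 0 + 0.13892 + 0.14484 + 0.04693 + 0.04658 + 0.02756 = 0.40483
R0 < 1, so the population is declining.

declining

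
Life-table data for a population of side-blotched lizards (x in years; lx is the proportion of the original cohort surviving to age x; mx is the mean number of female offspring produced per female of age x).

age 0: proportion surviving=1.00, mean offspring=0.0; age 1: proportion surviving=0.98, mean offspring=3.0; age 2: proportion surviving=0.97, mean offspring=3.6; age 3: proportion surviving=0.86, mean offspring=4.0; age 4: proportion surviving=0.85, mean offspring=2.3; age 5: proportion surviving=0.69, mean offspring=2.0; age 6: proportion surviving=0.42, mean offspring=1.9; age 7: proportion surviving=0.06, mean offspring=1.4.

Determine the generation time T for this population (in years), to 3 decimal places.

lx·mx: 0, 2.94, 3.492, 3.44, 1.955, 1.38, 0.798, 0.084 → R0 = 14.089
x·lx·mx: 0, 2.94, 6.984, 10.32, 7.82, 6.9, 4.788, 0.588 → Σ = 40.34
T = 40.34 / 14.089 = 2.863227… → 2.863

2.863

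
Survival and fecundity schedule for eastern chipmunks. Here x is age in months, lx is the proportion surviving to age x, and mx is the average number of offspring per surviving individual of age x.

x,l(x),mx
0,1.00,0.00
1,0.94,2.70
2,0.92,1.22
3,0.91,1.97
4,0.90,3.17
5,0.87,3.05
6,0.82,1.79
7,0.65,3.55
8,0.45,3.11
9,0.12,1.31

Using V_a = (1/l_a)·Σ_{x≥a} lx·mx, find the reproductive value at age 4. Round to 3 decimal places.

12.043

lx·mx for x ≥ 4: 2.853, 2.6535, 1.4678, 2.3075, 1.3995, 0.1572 → sum = 10.8385
V_4 = 10.8385 / l_4 = 10.8385 / 0.9 = 12.042778… → 12.043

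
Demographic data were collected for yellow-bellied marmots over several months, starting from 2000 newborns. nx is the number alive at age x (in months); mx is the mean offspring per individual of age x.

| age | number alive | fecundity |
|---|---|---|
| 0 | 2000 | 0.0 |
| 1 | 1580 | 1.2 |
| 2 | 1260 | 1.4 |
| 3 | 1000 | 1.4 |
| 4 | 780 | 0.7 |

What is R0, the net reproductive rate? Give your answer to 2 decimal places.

2.80

lx = nx/n0 = nx/2000: 1, 0.79, 0.63, 0.5, 0.39
lx·mx by age: 0, 0.948, 0.882, 0.7, 0.273
R0 = Σ lx·mx = 2.803 → 2.80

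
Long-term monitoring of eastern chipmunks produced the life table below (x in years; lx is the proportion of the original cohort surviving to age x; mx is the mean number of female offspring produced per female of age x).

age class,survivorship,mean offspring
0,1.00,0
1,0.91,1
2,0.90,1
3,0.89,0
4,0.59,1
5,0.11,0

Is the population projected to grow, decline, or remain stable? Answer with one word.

growing

R0 = Σ lx·mx = 0 + 0.91 + 0.9 + 0 + 0.59 + 0 = 2.4
R0 > 1, so the population is growing.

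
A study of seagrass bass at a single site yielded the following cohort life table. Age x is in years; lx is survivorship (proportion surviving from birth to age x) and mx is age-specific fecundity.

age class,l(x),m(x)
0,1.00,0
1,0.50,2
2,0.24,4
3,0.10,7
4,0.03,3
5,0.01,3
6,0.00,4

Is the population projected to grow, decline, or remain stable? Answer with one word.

growing

R0 = Σ lx·mx = 0 + 1 + 0.96 + 0.7 + 0.09 + 0.03 + 0 = 2.78
R0 > 1, so the population is growing.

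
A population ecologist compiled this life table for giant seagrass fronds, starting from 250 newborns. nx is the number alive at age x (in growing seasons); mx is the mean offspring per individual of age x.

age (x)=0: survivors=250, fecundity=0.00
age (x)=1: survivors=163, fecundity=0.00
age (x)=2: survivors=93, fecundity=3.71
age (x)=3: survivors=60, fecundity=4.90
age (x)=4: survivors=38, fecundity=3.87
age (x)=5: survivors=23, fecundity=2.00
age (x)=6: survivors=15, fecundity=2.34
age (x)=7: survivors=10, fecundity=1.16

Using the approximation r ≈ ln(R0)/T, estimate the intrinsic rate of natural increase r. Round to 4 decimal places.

0.4119

lx = nx/n0 = nx/250: 1, 0.652, 0.372, 0.24, 0.152, 0.092, 0.06, 0.04
R0 = Σ lx·mx = 0 + 0 + 1.38012 + 1.176 + 0.58824 + 0.184 + 0.1404 + 0.0464 = 3.51516
Σ x·lx·mx = 10.7284; T = 10.7284/3.51516 = 3.05204…
r ≈ ln(R0)/T = ln(3.51516)/3.05204… = 0.411884… → 0.4119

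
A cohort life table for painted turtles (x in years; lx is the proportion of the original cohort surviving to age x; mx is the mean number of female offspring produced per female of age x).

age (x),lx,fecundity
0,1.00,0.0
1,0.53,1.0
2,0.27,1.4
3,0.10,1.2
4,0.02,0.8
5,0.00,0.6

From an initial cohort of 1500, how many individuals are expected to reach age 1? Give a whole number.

795

Expected survivors = N0 · l_1 = 1500 × 0.53 = 795 → 795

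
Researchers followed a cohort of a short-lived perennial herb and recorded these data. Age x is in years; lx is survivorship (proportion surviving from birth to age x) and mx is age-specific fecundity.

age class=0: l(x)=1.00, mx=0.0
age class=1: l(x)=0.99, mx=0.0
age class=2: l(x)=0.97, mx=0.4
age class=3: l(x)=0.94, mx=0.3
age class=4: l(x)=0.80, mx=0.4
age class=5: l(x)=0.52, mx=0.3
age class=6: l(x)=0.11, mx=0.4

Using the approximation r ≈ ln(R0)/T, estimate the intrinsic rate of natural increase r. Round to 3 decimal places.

R0 = Σ lx·mx = 0 + 0 + 0.388 + 0.282 + 0.32 + 0.156 + 0.044 = 1.19
Σ x·lx·mx = 3.946; T = 3.946/1.19 = 3.31597…
r ≈ ln(R0)/T = ln(1.19)/3.31597… = 0.05246… → 0.052

0.052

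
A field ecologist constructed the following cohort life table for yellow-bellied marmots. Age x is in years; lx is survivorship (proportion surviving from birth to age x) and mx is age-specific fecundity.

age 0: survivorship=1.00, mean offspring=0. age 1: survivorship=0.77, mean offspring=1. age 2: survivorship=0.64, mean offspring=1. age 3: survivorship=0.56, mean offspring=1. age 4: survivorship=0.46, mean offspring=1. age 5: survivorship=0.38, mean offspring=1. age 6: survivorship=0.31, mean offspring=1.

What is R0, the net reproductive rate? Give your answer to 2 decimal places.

lx·mx by age: 0, 0.77, 0.64, 0.56, 0.46, 0.38, 0.31
R0 = Σ lx·mx = 3.12 → 3.12

3.12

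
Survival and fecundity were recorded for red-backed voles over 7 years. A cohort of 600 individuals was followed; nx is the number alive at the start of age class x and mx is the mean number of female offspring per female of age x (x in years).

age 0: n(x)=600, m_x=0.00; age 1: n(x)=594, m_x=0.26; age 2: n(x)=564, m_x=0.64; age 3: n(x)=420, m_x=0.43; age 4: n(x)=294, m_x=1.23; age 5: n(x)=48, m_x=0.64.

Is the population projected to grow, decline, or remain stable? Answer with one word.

lx = nx/n0 = nx/600: 1, 0.99, 0.94, 0.7, 0.49, 0.08
R0 = Σ lx·mx = 0 + 0.2574 + 0.6016 + 0.301 + 0.6027 + 0.0512 = 1.8139
R0 > 1, so the population is growing.

growing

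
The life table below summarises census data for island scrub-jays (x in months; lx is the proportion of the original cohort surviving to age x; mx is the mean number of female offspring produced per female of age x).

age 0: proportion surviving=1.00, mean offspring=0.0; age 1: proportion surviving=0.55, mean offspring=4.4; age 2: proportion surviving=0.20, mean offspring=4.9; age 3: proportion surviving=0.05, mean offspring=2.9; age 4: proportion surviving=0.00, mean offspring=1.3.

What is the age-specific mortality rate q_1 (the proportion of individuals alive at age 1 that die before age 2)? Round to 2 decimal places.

0.64

q_1 = (l_1 − l_2) / l_1 = (0.55 − 0.2) / 0.55
     = 0.35 / 0.55 = 0.636364… → 0.64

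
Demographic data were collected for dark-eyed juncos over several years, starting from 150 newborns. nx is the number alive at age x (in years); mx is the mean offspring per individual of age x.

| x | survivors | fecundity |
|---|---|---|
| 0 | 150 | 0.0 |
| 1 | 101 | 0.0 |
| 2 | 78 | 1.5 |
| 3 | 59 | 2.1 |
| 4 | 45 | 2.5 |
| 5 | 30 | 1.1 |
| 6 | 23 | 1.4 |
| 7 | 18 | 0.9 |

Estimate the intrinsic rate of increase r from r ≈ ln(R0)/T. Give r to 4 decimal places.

lx = nx/n0 = nx/150: 1, 0.67333…, 0.52, 0.39333…, 0.3, 0.2, 0.15333…, 0.12
R0 = Σ lx·mx = 0 + 0 + 0.78 + 0.826… + 0.75 + 0.22 + 0.21467… + 0.108 = 2.898667…
Σ x·lx·mx = 10.182…; T = 10.182…/2.898667… = 3.51265…
r ≈ ln(R0)/T = ln(2.898667…)/3.51265… = 0.302977… → 0.3030

0.3030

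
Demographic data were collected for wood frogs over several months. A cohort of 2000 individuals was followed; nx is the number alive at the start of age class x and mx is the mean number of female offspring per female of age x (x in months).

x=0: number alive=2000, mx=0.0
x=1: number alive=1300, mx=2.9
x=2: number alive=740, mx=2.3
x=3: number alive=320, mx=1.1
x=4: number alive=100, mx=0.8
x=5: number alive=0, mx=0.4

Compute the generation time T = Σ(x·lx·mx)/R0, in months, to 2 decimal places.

lx = nx/n0 = nx/2000: 1, 0.65, 0.37, 0.16, 0.05, 0
lx·mx: 0, 1.885, 0.851, 0.176, 0.04, 0 → R0 = 2.952
x·lx·mx: 0, 1.885, 1.702, 0.528, 0.16, 0 → Σ = 4.275
T = 4.275 / 2.952 = 1.448171… → 1.45

1.45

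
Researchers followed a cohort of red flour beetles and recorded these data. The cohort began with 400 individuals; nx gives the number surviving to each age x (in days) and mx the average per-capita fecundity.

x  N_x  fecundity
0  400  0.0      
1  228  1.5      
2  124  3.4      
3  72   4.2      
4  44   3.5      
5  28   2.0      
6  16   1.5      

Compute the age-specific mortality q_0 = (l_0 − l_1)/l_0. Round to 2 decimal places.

0.43

lx = nx/n0 = nx/400: 1, 0.57, 0.31, 0.18, 0.11, 0.07, 0.04
q_0 = (l_0 − l_1) / l_0 = (1 − 0.57) / 1
     = 0.43 / 1 = 0.43 → 0.43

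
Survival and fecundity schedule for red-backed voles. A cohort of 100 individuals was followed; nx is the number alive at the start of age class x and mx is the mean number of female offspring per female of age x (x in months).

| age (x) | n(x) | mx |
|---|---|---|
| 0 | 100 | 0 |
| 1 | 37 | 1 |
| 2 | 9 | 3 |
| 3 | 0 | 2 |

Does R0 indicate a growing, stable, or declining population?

lx = nx/n0 = nx/100: 1, 0.37, 0.09, 0
R0 = Σ lx·mx = 0 + 0.37 + 0.27 + 0 = 0.64
R0 < 1, so the population is declining.

declining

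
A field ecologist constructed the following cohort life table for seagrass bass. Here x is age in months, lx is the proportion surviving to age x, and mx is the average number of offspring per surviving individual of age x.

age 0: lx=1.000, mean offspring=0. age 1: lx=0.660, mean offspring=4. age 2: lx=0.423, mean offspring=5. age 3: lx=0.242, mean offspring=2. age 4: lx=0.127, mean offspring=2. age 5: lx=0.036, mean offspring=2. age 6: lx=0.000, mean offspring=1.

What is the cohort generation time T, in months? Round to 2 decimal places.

lx·mx: 0, 2.64, 2.115, 0.484, 0.254, 0.072, 0 → R0 = 5.565
x·lx·mx: 0, 2.64, 4.23, 1.452, 1.016, 0.36, 0 → Σ = 9.698
T = 9.698 / 5.565 = 1.742677… → 1.74

1.74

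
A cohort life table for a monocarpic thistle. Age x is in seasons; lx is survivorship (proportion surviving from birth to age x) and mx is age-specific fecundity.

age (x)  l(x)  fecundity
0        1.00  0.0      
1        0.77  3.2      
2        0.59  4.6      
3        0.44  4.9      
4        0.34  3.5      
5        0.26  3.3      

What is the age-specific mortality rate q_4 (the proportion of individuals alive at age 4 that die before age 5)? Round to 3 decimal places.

q_4 = (l_4 − l_5) / l_4 = (0.34 − 0.26) / 0.34
     = 0.08 / 0.34 = 0.235294… → 0.235

0.235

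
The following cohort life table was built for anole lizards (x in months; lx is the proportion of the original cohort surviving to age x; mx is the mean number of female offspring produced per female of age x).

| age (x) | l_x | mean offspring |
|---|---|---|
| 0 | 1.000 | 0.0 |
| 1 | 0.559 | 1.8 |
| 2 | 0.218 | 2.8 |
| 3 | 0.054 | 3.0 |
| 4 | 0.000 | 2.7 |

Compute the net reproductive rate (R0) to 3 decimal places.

lx·mx by age: 0, 1.0062, 0.6104, 0.162, 0
R0 = Σ lx·mx = 1.7786 → 1.779

1.779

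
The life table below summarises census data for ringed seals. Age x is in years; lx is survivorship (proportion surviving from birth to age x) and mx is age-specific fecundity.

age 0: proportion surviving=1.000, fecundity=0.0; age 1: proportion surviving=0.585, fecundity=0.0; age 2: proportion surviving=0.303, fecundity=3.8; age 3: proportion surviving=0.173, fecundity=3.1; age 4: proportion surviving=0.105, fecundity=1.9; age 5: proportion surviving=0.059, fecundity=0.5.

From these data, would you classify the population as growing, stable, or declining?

R0 = Σ lx·mx = 0 + 0 + 1.1514 + 0.5363 + 0.1995 + 0.0295 = 1.9167
R0 > 1, so the population is growing.

growing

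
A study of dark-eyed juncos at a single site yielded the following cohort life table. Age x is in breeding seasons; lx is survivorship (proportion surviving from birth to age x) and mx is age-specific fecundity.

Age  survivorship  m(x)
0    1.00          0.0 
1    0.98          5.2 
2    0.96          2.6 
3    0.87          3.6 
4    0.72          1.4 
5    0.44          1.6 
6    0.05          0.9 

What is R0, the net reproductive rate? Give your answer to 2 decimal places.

lx·mx by age: 0, 5.096, 2.496, 3.132, 1.008, 0.704, 0.045
R0 = Σ lx·mx = 12.481 → 12.48

12.48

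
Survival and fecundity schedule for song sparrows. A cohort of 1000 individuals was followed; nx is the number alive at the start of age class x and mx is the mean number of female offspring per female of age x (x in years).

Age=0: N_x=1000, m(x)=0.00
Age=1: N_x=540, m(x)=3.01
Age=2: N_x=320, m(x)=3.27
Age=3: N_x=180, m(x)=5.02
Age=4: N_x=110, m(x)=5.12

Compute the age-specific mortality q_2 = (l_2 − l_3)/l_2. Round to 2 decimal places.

0.44

lx = nx/n0 = nx/1000: 1, 0.54, 0.32, 0.18, 0.11
q_2 = (l_2 − l_3) / l_2 = (0.32 − 0.18) / 0.32
     = 0.14 / 0.32 = 0.4375 → 0.44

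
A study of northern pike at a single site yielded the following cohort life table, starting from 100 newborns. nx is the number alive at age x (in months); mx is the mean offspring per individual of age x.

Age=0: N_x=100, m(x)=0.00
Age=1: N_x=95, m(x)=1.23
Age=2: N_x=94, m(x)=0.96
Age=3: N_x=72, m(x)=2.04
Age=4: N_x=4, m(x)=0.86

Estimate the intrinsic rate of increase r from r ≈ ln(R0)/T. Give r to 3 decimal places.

0.606

lx = nx/n0 = nx/100: 1, 0.95, 0.94, 0.72, 0.04
R0 = Σ lx·mx = 0 + 1.1685 + 0.9024 + 1.4688 + 0.0344 = 3.5741
Σ x·lx·mx = 7.5173; T = 7.5173/3.5741 = 2.10327…
r ≈ ln(R0)/T = ln(3.5741)/2.10327… = 0.60559… → 0.606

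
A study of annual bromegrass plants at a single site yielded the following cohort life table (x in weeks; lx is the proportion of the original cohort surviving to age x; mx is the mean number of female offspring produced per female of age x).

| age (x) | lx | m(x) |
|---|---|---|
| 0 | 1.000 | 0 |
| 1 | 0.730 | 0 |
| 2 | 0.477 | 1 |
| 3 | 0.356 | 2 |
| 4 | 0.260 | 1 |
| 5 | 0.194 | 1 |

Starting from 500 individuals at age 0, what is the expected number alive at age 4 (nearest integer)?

130

Expected survivors = N0 · l_4 = 500 × 0.260 = 130 → 130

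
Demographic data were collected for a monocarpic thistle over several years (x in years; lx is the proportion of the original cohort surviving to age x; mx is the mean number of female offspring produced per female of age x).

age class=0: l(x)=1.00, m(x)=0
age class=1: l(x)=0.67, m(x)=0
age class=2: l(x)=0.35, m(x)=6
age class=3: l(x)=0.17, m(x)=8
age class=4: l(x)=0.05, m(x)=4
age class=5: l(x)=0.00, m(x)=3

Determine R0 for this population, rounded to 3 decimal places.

lx·mx by age: 0, 0, 2.1, 1.36, 0.2, 0
R0 = Σ lx·mx = 3.66 → 3.660

3.660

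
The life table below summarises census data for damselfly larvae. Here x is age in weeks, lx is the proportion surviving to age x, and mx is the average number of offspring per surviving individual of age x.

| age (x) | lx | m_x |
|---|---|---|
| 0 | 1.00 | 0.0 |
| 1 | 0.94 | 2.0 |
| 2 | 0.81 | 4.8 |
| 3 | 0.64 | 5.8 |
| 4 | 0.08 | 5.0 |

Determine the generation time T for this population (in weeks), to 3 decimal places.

lx·mx: 0, 1.88, 3.888, 3.712, 0.4 → R0 = 9.88
x·lx·mx: 0, 1.88, 7.776, 11.136, 1.6 → Σ = 22.392
T = 22.392 / 9.88 = 2.266397… → 2.266

2.266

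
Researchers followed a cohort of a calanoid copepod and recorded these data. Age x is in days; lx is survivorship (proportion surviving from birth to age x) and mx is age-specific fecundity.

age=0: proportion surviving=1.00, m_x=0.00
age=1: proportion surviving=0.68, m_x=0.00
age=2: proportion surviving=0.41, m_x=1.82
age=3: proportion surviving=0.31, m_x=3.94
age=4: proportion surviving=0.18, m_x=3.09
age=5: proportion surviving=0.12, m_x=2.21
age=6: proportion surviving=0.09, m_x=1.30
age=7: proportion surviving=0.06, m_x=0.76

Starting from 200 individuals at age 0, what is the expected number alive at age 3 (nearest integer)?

62

Expected survivors = N0 · l_3 = 200 × 0.31 = 62 → 62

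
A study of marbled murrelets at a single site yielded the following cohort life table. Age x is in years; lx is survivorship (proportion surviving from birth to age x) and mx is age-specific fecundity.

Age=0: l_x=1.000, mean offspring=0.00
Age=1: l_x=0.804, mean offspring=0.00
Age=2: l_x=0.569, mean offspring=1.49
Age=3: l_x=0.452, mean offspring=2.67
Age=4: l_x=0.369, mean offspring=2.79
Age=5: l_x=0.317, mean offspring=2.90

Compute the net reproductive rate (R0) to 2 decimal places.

lx·mx by age: 0, 0, 0.84781, 1.20684, 1.02951, 0.9193
R0 = Σ lx·mx = 4.00346 → 4.00

4.00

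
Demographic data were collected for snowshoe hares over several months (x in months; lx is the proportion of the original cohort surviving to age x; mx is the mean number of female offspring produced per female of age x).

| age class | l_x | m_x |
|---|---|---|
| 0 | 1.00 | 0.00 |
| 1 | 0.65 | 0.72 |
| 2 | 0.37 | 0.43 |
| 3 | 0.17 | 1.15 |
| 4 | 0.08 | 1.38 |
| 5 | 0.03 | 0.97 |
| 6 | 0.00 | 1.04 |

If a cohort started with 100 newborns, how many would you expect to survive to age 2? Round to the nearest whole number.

37

Expected survivors = N0 · l_2 = 100 × 0.37 = 37 → 37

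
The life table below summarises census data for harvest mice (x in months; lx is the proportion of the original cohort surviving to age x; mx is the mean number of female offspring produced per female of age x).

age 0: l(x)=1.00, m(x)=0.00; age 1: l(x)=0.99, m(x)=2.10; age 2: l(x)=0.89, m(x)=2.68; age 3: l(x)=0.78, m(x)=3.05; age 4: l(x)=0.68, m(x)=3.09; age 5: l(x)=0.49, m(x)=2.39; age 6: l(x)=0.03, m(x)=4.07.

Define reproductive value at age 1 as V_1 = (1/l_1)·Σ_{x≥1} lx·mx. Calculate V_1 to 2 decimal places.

10.34

lx·mx for x ≥ 1: 2.079, 2.3852, 2.379, 2.1012, 1.1711, 0.1221 → sum = 10.2376
V_1 = 10.2376 / l_1 = 10.2376 / 0.99 = 10.34101… → 10.34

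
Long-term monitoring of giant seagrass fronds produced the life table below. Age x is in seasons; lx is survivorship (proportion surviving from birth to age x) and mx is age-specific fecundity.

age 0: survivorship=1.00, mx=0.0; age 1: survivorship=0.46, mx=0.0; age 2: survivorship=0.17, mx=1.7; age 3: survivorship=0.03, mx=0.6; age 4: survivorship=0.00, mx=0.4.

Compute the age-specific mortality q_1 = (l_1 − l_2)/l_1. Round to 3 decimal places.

0.630

q_1 = (l_1 − l_2) / l_1 = (0.46 − 0.17) / 0.46
     = 0.29 / 0.46 = 0.630435… → 0.630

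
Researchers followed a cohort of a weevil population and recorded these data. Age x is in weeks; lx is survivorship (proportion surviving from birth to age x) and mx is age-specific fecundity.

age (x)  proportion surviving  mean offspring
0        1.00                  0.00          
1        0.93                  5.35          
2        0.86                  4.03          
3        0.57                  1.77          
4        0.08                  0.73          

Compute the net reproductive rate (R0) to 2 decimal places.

lx·mx by age: 0, 4.9755, 3.4658, 1.0089, 0.0584
R0 = Σ lx·mx = 9.5086 → 9.51

9.51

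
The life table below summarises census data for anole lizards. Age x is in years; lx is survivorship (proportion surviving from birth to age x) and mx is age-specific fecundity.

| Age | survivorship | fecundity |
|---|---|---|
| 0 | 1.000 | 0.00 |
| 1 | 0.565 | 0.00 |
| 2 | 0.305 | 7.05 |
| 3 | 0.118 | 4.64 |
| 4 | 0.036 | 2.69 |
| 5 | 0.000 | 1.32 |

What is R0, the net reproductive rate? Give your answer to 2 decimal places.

lx·mx by age: 0, 0, 2.15025, 0.54752, 0.09684, 0
R0 = Σ lx·mx = 2.79461 → 2.79

2.79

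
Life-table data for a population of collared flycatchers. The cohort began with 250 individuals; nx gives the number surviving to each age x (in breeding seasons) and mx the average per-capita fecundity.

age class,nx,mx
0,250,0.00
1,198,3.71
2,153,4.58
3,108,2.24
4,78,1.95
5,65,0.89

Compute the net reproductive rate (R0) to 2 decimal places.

lx = nx/n0 = nx/250: 1, 0.792, 0.612, 0.432, 0.312, 0.26
lx·mx by age: 0, 2.93832, 2.80296, 0.96768, 0.6084, 0.2314
R0 = Σ lx·mx = 7.54876 → 7.55

7.55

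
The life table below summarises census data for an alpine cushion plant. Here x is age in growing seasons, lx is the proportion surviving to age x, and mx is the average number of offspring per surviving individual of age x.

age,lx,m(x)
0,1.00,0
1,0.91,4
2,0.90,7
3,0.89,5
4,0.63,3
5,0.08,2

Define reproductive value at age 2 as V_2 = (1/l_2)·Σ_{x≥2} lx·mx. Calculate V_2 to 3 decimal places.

lx·mx for x ≥ 2: 6.3, 4.45, 1.89, 0.16 → sum = 12.8
V_2 = 12.8 / l_2 = 12.8 / 0.9 = 14.222222… → 14.222

14.222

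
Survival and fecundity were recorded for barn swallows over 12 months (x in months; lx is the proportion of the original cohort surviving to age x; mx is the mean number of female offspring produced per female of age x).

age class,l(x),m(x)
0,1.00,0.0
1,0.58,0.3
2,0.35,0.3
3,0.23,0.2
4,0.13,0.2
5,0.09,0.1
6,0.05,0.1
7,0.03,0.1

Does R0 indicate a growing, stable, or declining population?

declining

R0 = Σ lx·mx = 0 + 0.174 + 0.105 + 0.046 + 0.026 + 0.009 + 0.005 + 0.003 = 0.368
R0 < 1, so the population is declining.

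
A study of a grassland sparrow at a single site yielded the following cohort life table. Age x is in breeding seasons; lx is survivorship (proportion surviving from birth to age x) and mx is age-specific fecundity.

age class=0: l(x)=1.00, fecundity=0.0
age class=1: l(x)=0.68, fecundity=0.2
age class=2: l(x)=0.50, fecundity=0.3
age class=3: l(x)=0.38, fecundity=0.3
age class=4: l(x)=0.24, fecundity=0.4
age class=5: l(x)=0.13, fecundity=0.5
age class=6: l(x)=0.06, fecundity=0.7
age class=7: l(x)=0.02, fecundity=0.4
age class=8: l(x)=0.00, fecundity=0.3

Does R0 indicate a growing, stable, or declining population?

R0 = Σ lx·mx = 0 + 0.136 + 0.15 + 0.114 + 0.096 + 0.065 + 0.042 + 0.008 + 0 = 0.611
R0 < 1, so the population is declining.

declining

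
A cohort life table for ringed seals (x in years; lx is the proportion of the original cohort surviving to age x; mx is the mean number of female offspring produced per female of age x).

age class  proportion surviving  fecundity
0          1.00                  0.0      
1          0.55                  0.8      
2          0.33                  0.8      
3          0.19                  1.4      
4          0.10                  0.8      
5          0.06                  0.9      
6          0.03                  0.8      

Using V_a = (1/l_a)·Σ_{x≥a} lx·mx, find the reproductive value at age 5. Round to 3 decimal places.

lx·mx for x ≥ 5: 0.054, 0.024 → sum = 0.078
V_5 = 0.078 / l_5 = 0.078 / 0.06 = 1.3 → 1.300

1.300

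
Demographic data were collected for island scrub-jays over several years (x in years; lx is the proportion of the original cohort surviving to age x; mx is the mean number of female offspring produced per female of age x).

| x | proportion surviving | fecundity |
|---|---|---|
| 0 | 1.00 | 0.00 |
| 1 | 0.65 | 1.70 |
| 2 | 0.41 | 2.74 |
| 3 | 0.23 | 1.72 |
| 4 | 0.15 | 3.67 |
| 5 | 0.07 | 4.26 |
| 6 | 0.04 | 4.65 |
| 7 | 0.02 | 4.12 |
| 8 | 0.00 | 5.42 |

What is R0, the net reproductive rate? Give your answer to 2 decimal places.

lx·mx by age: 0, 1.105, 1.1234, 0.3956, 0.5505, 0.2982, 0.186, 0.0824, 0
R0 = Σ lx·mx = 3.7411 → 3.74

3.74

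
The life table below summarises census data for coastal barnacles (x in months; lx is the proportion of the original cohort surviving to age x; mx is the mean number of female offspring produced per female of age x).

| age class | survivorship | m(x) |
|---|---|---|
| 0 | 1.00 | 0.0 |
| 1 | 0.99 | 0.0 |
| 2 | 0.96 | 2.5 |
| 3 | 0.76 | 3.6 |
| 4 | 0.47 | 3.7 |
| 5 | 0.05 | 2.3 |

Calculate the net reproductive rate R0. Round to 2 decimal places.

lx·mx by age: 0, 0, 2.4, 2.736, 1.739, 0.115
R0 = Σ lx·mx = 6.99 → 6.99

6.99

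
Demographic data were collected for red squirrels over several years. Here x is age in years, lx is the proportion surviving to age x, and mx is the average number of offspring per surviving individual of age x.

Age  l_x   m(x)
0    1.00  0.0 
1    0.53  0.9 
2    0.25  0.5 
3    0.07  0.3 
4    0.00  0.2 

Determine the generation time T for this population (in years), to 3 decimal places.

lx·mx: 0, 0.477, 0.125, 0.021, 0 → R0 = 0.623
x·lx·mx: 0, 0.477, 0.25, 0.063, 0 → Σ = 0.79
T = 0.79 / 0.623 = 1.268058… → 1.268

1.268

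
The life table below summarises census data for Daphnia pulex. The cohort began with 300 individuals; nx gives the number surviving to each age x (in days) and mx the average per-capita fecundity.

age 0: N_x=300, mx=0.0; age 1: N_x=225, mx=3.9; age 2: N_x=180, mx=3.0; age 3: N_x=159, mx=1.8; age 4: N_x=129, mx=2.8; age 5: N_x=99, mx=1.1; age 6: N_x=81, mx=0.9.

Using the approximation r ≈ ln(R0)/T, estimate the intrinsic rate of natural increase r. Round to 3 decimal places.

lx = nx/n0 = nx/300: 1, 0.75, 0.6, 0.53, 0.43, 0.33, 0.27
R0 = Σ lx·mx = 0 + 2.925 + 1.8 + 0.954 + 1.204 + 0.363 + 0.243 = 7.489
Σ x·lx·mx = 17.476; T = 17.476/7.489 = 2.33356…
r ≈ ln(R0)/T = ln(7.489)/2.33356… = 0.86282… → 0.863

0.863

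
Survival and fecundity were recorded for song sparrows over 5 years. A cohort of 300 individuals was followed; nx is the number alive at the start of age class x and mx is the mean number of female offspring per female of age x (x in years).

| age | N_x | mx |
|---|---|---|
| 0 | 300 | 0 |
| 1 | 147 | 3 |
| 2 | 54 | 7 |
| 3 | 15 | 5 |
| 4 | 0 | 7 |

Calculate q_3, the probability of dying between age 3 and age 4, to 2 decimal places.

1.00

lx = nx/n0 = nx/300: 1, 0.49, 0.18, 0.05, 0
q_3 = (l_3 − l_4) / l_3 = (0.05 − 0) / 0.05
     = 0.05 / 0.05 = 1 → 1.00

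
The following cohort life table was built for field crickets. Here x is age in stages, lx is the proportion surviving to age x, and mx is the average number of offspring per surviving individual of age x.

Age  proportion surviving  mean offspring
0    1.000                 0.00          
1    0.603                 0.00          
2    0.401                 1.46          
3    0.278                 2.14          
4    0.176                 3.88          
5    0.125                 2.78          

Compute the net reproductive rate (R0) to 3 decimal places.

lx·mx by age: 0, 0, 0.58546, 0.59492, 0.68288, 0.3475
R0 = Σ lx·mx = 2.21076 → 2.211

2.211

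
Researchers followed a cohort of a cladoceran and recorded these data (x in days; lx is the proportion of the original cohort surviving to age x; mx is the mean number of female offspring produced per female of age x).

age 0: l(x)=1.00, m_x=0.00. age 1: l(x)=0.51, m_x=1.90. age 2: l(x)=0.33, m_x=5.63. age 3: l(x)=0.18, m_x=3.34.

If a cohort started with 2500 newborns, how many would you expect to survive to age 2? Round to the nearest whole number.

825

Expected survivors = N0 · l_2 = 2500 × 0.33 = 825 → 825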